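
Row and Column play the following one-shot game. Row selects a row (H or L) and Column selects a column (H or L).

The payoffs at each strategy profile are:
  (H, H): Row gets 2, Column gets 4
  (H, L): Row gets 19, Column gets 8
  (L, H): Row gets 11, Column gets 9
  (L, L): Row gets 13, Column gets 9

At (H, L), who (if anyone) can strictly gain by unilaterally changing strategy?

Row at (H, L) earns 19; deviating to L yields 13 — not better.
Column earns 8; deviating to H yields 4 — not better.
Neither player can strictly improve; the profile is a Nash equilibrium.

Neither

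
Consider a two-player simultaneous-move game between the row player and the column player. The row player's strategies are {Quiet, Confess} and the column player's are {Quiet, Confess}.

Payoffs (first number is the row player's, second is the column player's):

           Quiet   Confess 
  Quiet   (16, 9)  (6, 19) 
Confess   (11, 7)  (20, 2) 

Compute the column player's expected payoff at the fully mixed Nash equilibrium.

23/3

First find x, the probability the row player plays Quiet, from the column player's indifference between Quiet and Confess: 9x + 7(1−x) = 19x + 2(1−x), giving x = 1/3.
Since the column player is indifferent in equilibrium, the column player's expected payoff equals the payoff from either column against (1/3, 2/3). Using Quiet: 9(1/3) + 7(2/3) = 23/3.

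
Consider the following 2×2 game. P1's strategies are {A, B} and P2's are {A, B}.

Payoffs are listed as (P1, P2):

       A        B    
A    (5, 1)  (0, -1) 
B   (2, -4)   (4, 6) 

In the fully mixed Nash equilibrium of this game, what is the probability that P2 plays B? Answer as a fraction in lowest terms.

Let y be the probability that P2 plays A. In a completely mixed equilibrium, P1 must be indifferent between A and B.
P1's expected payoff from A is 5y; from B it is 2y + 4(1−y).
Setting these equal: 5y = −2y + 4, so y = 4/7.
Therefore P2 plays B with probability 1 − 4/7 = 3/7.

3/7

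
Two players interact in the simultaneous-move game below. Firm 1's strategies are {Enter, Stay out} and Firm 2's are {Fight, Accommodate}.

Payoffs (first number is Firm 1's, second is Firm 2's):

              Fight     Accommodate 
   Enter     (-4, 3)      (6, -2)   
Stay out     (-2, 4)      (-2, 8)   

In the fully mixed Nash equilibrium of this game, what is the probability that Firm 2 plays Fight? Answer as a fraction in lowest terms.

Let q be the probability that Firm 2 plays Fight. In a completely mixed equilibrium, Firm 1 must be indifferent between Enter and Stay out.
Firm 1's expected payoff from Enter is −4q + 6(1−q); from Stay out it is −2q − 2(1−q).
Setting these equal: −10q + 6 = -2, so q = 4/5.

4/5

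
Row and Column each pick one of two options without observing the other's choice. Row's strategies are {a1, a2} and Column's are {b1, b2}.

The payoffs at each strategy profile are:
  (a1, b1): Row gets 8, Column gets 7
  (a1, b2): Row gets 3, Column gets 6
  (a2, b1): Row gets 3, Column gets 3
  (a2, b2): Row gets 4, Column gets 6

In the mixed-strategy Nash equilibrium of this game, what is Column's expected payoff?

6

First find p, the probability Row plays a1, from Column's indifference between b1 and b2: 7p + 3(1−p) = 6p + 6(1−p), giving p = 3/4.
Since Column is indifferent in equilibrium, Column's expected payoff equals the payoff from either column against (3/4, 1/4). Using b1: 7(3/4) + 3(1/4) = 6.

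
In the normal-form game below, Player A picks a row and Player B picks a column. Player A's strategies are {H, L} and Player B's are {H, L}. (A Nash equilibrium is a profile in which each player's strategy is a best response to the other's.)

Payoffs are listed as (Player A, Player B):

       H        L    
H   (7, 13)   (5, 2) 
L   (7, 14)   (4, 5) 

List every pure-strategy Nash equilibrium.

(H, H) and (L, H)

(H, H): Player A gets 7 ≥ 7 from L, and Player B gets 13 ≥ 2 from L — Nash equilibrium.
(H, L): Player B prefers H (13 > 2) — not an equilibrium.
(L, H): Player A gets 7 ≥ 7 from H, and Player B gets 14 ≥ 5 from L — Nash equilibrium.
(L, L): Player A prefers H (5 > 4); Player B prefers H (14 > 5) — not an equilibrium.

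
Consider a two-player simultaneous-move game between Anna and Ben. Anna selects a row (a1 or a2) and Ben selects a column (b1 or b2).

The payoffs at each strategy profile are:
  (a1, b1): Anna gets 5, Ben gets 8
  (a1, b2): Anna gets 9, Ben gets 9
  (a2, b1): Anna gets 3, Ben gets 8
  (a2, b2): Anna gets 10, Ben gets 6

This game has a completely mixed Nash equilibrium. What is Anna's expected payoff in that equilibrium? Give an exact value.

23/3

First find y, the probability Ben plays b1, from Anna's indifference between a1 and a2: 5y + 9(1−y) = 3y + 10(1−y), giving y = 1/3.
Since Anna is indifferent in equilibrium, Anna's expected payoff equals the payoff from either row against (1/3, 2/3). Using a1: 5(1/3) + 9(2/3) = 23/3.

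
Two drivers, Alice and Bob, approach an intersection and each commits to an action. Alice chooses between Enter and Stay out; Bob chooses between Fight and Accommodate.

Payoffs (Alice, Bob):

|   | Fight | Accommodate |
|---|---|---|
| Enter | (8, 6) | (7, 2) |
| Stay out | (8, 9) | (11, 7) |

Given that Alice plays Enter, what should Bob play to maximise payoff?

Fight

Against Enter, Bob earns 6 from Fight and 2 from Accommodate.
So Fight is the best response.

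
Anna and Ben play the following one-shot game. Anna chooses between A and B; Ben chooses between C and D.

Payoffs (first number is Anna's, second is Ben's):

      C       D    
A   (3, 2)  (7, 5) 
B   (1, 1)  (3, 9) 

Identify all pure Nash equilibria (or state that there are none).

(A, D)

(A, C): Ben prefers D (5 > 2) — not an equilibrium.
(A, D): Anna gets 7 ≥ 3 from B, and Ben gets 5 ≥ 2 from C — Nash equilibrium.
(B, C): Anna prefers A (3 > 1); Ben prefers D (9 > 1) — not an equilibrium.
(B, D): Anna prefers A (7 > 3) — not an equilibrium.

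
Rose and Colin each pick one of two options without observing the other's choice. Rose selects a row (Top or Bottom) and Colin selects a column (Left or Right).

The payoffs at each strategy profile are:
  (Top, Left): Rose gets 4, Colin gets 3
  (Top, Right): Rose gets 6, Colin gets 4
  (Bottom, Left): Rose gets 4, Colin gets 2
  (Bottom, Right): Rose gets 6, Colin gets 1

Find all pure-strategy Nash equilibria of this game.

(Top, Right) and (Bottom, Left)

(Top, Left): Colin prefers Right (4 > 3) — not an equilibrium.
(Top, Right): Rose gets 6 ≥ 6 from Bottom, and Colin gets 4 ≥ 3 from Left — Nash equilibrium.
(Bottom, Left): Rose gets 4 ≥ 4 from Top, and Colin gets 2 ≥ 1 from Right — Nash equilibrium.
(Bottom, Right): Colin prefers Left (2 > 1) — not an equilibrium.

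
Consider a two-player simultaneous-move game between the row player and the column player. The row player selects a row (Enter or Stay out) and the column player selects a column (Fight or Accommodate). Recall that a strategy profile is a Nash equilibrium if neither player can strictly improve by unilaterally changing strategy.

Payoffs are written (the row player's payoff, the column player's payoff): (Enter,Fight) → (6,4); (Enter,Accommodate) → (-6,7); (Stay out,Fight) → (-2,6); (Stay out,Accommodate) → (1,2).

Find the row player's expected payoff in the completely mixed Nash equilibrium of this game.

First find q, the probability the column player plays Fight, from the row player's indifference between Enter and Stay out: 6q − 6(1−q) = −2q + (1−q), giving q = 7/15.
Since the row player is indifferent in equilibrium, the row player's expected payoff equals the payoff from either row against (7/15, 8/15). Using Enter: 6(7/15) − 6(8/15) = -2/5.

-2/5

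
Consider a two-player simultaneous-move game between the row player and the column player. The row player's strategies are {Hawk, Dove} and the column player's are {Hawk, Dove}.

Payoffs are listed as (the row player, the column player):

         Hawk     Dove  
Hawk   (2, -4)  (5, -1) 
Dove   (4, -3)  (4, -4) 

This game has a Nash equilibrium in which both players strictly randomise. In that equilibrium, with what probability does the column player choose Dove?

2/3

Let c be the probability that the column player plays Hawk. In a completely mixed equilibrium, the row player must be indifferent between Hawk and Dove.
The row player's expected payoff from Hawk is 2c + 5(1−c); from Dove it is 4c + 4(1−c).
Setting these equal: −3c + 5 = 4, so c = 1/3.
Therefore the column player plays Dove with probability 1 − 1/3 = 2/3.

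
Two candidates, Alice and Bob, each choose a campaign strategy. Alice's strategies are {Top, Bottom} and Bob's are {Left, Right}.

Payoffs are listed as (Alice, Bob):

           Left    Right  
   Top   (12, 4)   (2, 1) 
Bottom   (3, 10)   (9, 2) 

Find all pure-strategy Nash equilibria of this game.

(Top, Left)

(Top, Left): Alice gets 12 ≥ 3 from Bottom, and Bob gets 4 ≥ 1 from Right — Nash equilibrium.
(Top, Right): Alice prefers Bottom (9 > 2); Bob prefers Left (4 > 1) — not an equilibrium.
(Bottom, Left): Alice prefers Top (12 > 3) — not an equilibrium.
(Bottom, Right): Bob prefers Left (10 > 2) — not an equilibrium.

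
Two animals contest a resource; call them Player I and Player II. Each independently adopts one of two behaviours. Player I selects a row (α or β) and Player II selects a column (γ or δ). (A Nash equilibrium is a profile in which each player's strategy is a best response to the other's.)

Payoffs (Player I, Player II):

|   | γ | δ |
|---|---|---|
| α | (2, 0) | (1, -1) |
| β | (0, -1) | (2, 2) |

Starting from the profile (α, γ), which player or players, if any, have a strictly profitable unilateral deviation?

Player I at (α, γ) earns 2; deviating to β yields 0 — not better.
Player II earns 0; deviating to δ yields -1 — not better.
Neither player can strictly improve; the profile is a Nash equilibrium.

Neither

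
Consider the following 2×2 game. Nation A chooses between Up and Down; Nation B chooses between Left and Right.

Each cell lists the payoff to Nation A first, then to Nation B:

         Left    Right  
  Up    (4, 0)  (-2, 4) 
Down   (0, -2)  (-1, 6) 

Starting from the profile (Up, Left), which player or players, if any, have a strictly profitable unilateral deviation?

Nation A at (Up, Left) earns 4; deviating to Down yields 0 — not better.
Nation B earns 0; deviating to Right yields 4 — a strict improvement.
Only Nation B has a strictly profitable deviation.

Nation B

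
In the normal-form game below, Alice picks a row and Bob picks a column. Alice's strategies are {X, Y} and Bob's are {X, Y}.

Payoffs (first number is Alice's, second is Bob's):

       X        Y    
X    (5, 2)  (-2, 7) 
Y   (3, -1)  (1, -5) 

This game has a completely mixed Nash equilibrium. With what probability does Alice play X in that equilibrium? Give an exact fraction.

4/9

Let r be the probability that Alice plays X. In a completely mixed equilibrium, Bob must be indifferent between X and Y.
Bob's expected payoff from X is 2r − (1−r); from Y it is 7r − 5(1−r).
Setting these equal: 3r − 1 = 12r − 5, so r = 4/9.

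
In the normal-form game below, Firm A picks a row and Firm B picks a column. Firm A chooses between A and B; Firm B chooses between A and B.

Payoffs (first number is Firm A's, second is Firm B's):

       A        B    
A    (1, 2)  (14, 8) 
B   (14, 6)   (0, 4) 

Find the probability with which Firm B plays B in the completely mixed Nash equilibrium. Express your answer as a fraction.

Let q be the probability that Firm B plays A. In a completely mixed equilibrium, Firm A must be indifferent between A and B.
Firm A's expected payoff from A is q + 14(1−q); from B it is 14q.
Setting these equal: −13q + 14 = 14q, so q = 14/27.
Therefore Firm B plays B with probability 1 − 14/27 = 13/27.

13/27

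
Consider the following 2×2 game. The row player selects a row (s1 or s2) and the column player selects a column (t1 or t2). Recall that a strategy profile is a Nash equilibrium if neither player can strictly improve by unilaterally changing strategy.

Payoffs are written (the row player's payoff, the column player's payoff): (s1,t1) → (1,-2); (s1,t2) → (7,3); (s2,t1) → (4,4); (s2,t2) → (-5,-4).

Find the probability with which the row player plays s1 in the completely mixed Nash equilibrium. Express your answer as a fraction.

Let x be the probability that the row player plays s1. In a completely mixed equilibrium, the column player must be indifferent between t1 and t2.
The column player's expected payoff from t1 is −2x + 4(1−x); from t2 it is 3x − 4(1−x).
Setting these equal: −6x + 4 = 7x − 4, so x = 8/13.

8/13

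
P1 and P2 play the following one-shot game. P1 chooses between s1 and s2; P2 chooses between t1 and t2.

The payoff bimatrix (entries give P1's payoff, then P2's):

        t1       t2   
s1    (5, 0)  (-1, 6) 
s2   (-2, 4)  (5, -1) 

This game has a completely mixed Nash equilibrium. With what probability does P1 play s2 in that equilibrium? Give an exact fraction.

Let r be the probability that P1 plays s1. In a completely mixed equilibrium, P2 must be indifferent between t1 and t2.
P2's expected payoff from t1 is 4(1−r); from t2 it is 6r − (1−r).
Setting these equal: −4r + 4 = 7r − 1, so r = 5/11.
Therefore P1 plays s2 with probability 1 − 5/11 = 6/11.

6/11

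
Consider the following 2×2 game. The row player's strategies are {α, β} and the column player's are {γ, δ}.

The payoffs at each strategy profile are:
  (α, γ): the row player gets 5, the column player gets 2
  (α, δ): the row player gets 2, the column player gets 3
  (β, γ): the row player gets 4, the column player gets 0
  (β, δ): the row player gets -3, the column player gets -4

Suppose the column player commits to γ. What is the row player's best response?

α

Against γ, the row player earns 5 from α and 4 from β.
So α is the best response.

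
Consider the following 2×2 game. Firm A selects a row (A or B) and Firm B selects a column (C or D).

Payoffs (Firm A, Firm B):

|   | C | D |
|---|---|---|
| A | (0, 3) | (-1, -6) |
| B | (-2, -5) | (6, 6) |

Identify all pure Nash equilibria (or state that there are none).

(A, C): Firm A gets 0 ≥ -2 from B, and Firm B gets 3 ≥ -6 from D — Nash equilibrium.
(A, D): Firm A prefers B (6 > -1); Firm B prefers C (3 > -6) — not an equilibrium.
(B, C): Firm A prefers A (0 > -2); Firm B prefers D (6 > -5) — not an equilibrium.
(B, D): Firm A gets 6 ≥ -1 from A, and Firm B gets 6 ≥ -5 from C — Nash equilibrium.

(A, C) and (B, D)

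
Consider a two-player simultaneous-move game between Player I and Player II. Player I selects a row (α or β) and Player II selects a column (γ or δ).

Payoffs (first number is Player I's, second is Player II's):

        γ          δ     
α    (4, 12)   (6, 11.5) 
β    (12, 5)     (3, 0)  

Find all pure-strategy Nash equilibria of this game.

(α, γ): Player I prefers β (12 > 4) — not an equilibrium.
(α, δ): Player II prefers γ (12 > 11.5) — not an equilibrium.
(β, γ): Player I gets 12 ≥ 4 from α, and Player II gets 5 ≥ 0 from δ — Nash equilibrium.
(β, δ): Player I prefers α (6 > 3); Player II prefers γ (5 > 0) — not an equilibrium.

(β, γ)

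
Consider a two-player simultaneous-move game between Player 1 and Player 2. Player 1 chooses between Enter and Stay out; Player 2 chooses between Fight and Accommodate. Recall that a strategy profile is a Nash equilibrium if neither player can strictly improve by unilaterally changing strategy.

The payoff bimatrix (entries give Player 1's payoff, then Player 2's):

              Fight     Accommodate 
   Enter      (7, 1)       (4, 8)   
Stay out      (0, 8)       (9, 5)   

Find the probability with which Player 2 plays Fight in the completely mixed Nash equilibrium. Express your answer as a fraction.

5/12

Let c be the probability that Player 2 plays Fight. In a completely mixed equilibrium, Player 1 must be indifferent between Enter and Stay out.
Player 1's expected payoff from Enter is 7c + 4(1−c); from Stay out it is 9(1−c).
Setting these equal: 3c + 4 = −9c + 9, so c = 5/12.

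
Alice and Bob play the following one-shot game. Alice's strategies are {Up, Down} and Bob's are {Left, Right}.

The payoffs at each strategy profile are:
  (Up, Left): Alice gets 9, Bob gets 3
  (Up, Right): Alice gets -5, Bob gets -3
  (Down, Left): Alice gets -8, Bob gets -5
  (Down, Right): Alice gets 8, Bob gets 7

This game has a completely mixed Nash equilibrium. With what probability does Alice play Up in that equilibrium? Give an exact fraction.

Let x be the probability that Alice plays Up. In a completely mixed equilibrium, Bob must be indifferent between Left and Right.
Bob's expected payoff from Left is 3x − 5(1−x); from Right it is −3x + 7(1−x).
Setting these equal: 8x − 5 = −10x + 7, so x = 2/3.

2/3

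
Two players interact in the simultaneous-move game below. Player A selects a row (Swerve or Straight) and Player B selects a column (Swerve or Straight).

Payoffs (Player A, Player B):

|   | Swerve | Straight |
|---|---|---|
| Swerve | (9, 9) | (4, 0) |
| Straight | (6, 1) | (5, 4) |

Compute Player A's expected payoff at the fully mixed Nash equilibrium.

First find q, the probability Player B plays Swerve, from Player A's indifference between Swerve and Straight: 9q + 4(1−q) = 6q + 5(1−q), giving q = 1/4.
Since Player A is indifferent in equilibrium, Player A's expected payoff equals the payoff from either row against (1/4, 3/4). Using Swerve: 9(1/4) + 4(3/4) = 21/4.

21/4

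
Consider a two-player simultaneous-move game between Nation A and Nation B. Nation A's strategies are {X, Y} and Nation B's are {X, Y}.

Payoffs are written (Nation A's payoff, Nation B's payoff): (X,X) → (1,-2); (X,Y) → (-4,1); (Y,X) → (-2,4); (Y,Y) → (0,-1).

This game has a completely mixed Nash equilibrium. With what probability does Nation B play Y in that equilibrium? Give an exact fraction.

Let y be the probability that Nation B plays X. In a completely mixed equilibrium, Nation A must be indifferent between X and Y.
Nation A's expected payoff from X is y − 4(1−y); from Y it is −2y.
Setting these equal: 5y − 4 = −2y, so y = 4/7.
Therefore Nation B plays Y with probability 1 − 4/7 = 3/7.

3/7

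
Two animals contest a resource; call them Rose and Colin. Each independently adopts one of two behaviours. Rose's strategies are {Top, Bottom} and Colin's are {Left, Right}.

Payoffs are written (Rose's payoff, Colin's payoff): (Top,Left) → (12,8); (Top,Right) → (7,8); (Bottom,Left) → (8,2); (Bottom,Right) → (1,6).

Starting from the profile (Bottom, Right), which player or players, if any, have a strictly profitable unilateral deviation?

Rose

Rose at (Bottom, Right) earns 1; deviating to Top yields 7 — a strict improvement.
Colin earns 6; deviating to Left yields 2 — not better.
Only Rose has a strictly profitable deviation.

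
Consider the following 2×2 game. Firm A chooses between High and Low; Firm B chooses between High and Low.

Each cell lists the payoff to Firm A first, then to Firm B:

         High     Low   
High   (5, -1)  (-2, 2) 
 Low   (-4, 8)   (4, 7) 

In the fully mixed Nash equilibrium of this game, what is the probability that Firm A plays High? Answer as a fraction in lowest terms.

Let x be the probability that Firm A plays High. In a completely mixed equilibrium, Firm B must be indifferent between High and Low.
Firm B's expected payoff from High is −x + 8(1−x); from Low it is 2x + 7(1−x).
Setting these equal: −9x + 8 = −5x + 7, so x = 1/4.

1/4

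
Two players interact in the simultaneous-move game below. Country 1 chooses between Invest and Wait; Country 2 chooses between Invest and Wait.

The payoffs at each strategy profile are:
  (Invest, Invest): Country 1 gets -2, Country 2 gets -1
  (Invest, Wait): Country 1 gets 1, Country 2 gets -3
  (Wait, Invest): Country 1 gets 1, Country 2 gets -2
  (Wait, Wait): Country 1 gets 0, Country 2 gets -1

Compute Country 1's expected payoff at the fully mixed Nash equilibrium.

1/4

First find q, the probability Country 2 plays Invest, from Country 1's indifference between Invest and Wait: −2q + (1−q) = q, giving q = 1/4.
Since Country 1 is indifferent in equilibrium, Country 1's expected payoff equals the payoff from either row against (1/4, 3/4). Using Invest: −2(1/4) + (3/4) = 1/4.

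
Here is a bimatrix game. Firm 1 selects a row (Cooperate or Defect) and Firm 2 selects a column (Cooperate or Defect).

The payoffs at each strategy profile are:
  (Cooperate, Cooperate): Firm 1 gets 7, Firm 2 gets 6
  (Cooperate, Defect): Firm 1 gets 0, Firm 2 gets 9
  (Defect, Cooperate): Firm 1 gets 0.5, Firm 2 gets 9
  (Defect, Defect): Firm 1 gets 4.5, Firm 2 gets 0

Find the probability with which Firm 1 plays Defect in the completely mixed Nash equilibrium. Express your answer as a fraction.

Let x be the probability that Firm 1 plays Cooperate. In a completely mixed equilibrium, Firm 2 must be indifferent between Cooperate and Defect.
Firm 2's expected payoff from Cooperate is 6x + 9(1−x); from Defect it is 9x.
Setting these equal: −3x + 9 = 9x, so x = 3/4.
Therefore Firm 1 plays Defect with probability 1 − 3/4 = 1/4.

1/4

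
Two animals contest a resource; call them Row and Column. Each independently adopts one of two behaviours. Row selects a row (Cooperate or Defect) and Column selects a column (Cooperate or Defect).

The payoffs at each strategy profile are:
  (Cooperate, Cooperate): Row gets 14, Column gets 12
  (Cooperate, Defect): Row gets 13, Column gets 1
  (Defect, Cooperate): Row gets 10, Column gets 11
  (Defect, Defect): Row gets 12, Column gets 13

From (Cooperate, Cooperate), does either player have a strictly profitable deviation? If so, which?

Row at (Cooperate, Cooperate) earns 14; deviating to Defect yields 10 — not better.
Column earns 12; deviating to Defect yields 1 — not better.
Neither player can strictly improve; the profile is a Nash equilibrium.

Neither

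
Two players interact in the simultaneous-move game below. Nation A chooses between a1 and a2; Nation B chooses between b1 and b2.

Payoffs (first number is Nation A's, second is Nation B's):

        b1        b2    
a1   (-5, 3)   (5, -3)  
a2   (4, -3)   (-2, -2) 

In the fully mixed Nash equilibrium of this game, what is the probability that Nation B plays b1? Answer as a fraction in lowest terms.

Let c be the probability that Nation B plays b1. In a completely mixed equilibrium, Nation A must be indifferent between a1 and a2.
Nation A's expected payoff from a1 is −5c + 5(1−c); from a2 it is 4c − 2(1−c).
Setting these equal: −10c + 5 = 6c − 2, so c = 7/16.

7/16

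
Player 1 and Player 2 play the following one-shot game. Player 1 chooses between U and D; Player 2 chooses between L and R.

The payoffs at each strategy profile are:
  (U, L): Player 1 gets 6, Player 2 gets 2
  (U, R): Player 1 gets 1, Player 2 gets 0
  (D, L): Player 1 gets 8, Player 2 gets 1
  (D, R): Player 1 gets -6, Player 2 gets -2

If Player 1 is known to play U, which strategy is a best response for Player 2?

Against U, Player 2 earns 2 from L and 0 from R.
So L is the best response.

L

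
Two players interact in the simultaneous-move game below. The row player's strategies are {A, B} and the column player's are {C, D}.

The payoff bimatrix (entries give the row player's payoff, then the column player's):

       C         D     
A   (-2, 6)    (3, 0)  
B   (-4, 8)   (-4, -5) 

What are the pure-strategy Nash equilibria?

(A, C)

(A, C): the row player gets -2 ≥ -4 from B, and the column player gets 6 ≥ 0 from D — Nash equilibrium.
(A, D): the column player prefers C (6 > 0) — not an equilibrium.
(B, C): the row player prefers A (-2 > -4) — not an equilibrium.
(B, D): the row player prefers A (3 > -4); the column player prefers C (8 > -5) — not an equilibrium.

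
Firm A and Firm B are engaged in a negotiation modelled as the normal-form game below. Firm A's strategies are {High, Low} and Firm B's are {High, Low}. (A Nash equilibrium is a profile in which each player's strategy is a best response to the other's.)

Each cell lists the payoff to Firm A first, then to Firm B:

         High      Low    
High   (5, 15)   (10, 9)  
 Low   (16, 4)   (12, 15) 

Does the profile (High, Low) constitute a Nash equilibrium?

No

At (High, Low), Firm A earns 10; switching to Low would give 12, so Firm A would deviate.
Firm B earns 9; switching to High would give 15, so Firm B would deviate.
Since at least one player can profitably deviate, this is not a Nash equilibrium.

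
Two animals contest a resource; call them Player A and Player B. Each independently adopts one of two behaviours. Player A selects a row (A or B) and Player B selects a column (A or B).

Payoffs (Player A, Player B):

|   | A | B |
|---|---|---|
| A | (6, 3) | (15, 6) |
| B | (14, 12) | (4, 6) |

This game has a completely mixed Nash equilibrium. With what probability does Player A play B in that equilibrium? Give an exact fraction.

Let r be the probability that Player A plays A. In a completely mixed equilibrium, Player B must be indifferent between A and B.
Player B's expected payoff from A is 3r + 12(1−r); from B it is 6r + 6(1−r).
Setting these equal: −9r + 12 = 6, so r = 2/3.
Therefore Player A plays B with probability 1 − 2/3 = 1/3.

1/3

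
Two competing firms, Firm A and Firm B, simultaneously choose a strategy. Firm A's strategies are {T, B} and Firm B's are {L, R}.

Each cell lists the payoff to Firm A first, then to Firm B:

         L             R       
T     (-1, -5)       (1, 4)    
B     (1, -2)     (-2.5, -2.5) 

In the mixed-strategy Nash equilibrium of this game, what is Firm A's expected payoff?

-3/11

First find y, the probability Firm B plays L, from Firm A's indifference between T and B: −y + (1−y) = y − 2.5(1−y), giving y = 7/11.
Since Firm A is indifferent in equilibrium, Firm A's expected payoff equals the payoff from either row against (7/11, 4/11). Using T: −(7/11) + (4/11) = -3/11.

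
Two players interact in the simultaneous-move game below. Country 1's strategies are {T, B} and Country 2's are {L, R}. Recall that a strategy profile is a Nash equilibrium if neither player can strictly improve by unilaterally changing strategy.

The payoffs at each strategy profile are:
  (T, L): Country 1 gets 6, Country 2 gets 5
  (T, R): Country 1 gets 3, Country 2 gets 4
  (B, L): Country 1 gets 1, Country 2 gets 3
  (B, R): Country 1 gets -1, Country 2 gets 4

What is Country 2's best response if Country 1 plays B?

R

Against B, Country 2 earns 3 from L and 4 from R.
So R is the best response.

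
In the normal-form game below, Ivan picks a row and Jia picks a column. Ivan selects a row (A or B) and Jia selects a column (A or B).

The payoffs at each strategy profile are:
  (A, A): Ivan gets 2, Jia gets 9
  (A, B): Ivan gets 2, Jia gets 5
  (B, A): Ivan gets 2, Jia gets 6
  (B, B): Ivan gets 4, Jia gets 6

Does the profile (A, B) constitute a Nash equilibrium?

No

At (A, B), Ivan earns 2; switching to B would give 4, so Ivan would deviate.
Jia earns 5; switching to A would give 9, so Jia would deviate.
Since at least one player can profitably deviate, this is not a Nash equilibrium.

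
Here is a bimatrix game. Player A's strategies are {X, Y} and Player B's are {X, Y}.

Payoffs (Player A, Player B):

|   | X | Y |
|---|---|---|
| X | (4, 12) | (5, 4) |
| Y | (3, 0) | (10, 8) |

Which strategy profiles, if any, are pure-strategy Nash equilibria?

(X, X): Player A gets 4 ≥ 3 from Y, and Player B gets 12 ≥ 4 from Y — Nash equilibrium.
(X, Y): Player A prefers Y (10 > 5); Player B prefers X (12 > 4) — not an equilibrium.
(Y, X): Player A prefers X (4 > 3); Player B prefers Y (8 > 0) — not an equilibrium.
(Y, Y): Player A gets 10 ≥ 5 from X, and Player B gets 8 ≥ 0 from X — Nash equilibrium.

(X, X) and (Y, Y)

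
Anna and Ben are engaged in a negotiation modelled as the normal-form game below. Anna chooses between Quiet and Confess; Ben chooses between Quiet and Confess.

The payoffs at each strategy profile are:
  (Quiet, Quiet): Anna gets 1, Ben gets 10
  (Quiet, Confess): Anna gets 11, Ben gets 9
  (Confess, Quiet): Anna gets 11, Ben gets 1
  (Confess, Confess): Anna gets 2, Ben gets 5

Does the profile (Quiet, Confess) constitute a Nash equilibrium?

No

At (Quiet, Confess), Anna earns 11; switching to Confess would give 2, so Anna has no profitable deviation.
Ben earns 9; switching to Quiet would give 10, so Ben would deviate.
Since at least one player can profitably deviate, this is not a Nash equilibrium.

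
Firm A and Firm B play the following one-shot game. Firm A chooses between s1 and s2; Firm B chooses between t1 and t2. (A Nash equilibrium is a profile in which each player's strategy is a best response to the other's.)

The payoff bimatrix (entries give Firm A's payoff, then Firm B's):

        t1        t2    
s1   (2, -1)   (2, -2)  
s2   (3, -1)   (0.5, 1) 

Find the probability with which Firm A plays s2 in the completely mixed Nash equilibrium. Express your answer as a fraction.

Let p be the probability that Firm A plays s1. In a completely mixed equilibrium, Firm B must be indifferent between t1 and t2.
Firm B's expected payoff from t1 is −p − (1−p); from t2 it is −2p + (1−p).
Setting these equal: -1 = −3p + 1, so p = 2/3.
Therefore Firm A plays s2 with probability 1 − 2/3 = 1/3.

1/3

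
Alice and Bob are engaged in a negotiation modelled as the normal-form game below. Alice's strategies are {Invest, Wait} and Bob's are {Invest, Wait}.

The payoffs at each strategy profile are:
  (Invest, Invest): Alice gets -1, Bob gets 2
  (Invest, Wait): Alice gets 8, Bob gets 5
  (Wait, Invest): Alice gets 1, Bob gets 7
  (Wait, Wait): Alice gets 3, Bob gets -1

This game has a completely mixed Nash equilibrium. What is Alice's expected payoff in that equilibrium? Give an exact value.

11/7

First find q, the probability Bob plays Invest, from Alice's indifference between Invest and Wait: −q + 8(1−q) = q + 3(1−q), giving q = 5/7.
Since Alice is indifferent in equilibrium, Alice's expected payoff equals the payoff from either row against (5/7, 2/7). Using Invest: −(5/7) + 8(2/7) = 11/7.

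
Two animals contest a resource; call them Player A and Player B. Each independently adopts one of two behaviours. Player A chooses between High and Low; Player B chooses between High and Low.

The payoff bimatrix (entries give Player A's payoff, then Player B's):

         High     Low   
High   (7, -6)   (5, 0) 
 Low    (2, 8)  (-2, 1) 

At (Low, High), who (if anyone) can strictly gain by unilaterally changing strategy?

Player A at (Low, High) earns 2; deviating to High yields 7 — a strict improvement.
Player B earns 8; deviating to Low yields 1 — not better.
Only Player A has a strictly profitable deviation.

Player A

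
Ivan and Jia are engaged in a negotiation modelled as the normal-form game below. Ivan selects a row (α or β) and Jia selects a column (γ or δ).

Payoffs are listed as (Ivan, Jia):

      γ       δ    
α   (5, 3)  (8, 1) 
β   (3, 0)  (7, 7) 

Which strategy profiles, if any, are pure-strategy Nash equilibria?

(α, γ)

(α, γ): Ivan gets 5 ≥ 3 from β, and Jia gets 3 ≥ 1 from δ — Nash equilibrium.
(α, δ): Jia prefers γ (3 > 1) — not an equilibrium.
(β, γ): Ivan prefers α (5 > 3); Jia prefers δ (7 > 0) — not an equilibrium.
(β, δ): Ivan prefers α (8 > 7) — not an equilibrium.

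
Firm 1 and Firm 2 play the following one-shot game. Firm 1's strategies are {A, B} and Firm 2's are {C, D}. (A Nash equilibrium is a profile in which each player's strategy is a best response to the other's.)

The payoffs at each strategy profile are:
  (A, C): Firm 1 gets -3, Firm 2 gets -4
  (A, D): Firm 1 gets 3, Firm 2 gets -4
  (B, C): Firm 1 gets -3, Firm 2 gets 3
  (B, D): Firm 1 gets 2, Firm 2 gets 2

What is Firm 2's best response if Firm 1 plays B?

Against B, Firm 2 earns 3 from C and 2 from D.
So C is the best response.

C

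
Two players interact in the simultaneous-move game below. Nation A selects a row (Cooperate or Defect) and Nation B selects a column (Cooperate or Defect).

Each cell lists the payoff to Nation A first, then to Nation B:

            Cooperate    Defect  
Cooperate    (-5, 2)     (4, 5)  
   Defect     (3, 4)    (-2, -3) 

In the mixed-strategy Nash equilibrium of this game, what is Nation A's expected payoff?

1/7

First find y, the probability Nation B plays Cooperate, from Nation A's indifference between Cooperate and Defect: −5y + 4(1−y) = 3y − 2(1−y), giving y = 3/7.
Since Nation A is indifferent in equilibrium, Nation A's expected payoff equals the payoff from either row against (3/7, 4/7). Using Cooperate: −5(3/7) + 4(4/7) = 1/7.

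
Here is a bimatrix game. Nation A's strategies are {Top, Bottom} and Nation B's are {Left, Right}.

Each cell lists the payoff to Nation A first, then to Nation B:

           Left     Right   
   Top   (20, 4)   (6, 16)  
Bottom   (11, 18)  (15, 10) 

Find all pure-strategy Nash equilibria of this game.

(Top, Left): Nation B prefers Right (16 > 4) — not an equilibrium.
(Top, Right): Nation A prefers Bottom (15 > 6) — not an equilibrium.
(Bottom, Left): Nation A prefers Top (20 > 11) — not an equilibrium.
(Bottom, Right): Nation B prefers Left (18 > 10) — not an equilibrium.

none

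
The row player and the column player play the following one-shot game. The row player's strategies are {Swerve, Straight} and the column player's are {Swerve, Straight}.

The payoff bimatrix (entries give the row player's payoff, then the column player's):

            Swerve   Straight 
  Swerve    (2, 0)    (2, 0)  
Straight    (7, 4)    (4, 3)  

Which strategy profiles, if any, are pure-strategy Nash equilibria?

(Straight, Swerve)

(Swerve, Swerve): the row player prefers Straight (7 > 2) — not an equilibrium.
(Swerve, Straight): the row player prefers Straight (4 > 2) — not an equilibrium.
(Straight, Swerve): the row player gets 7 ≥ 2 from Swerve, and the column player gets 4 ≥ 3 from Straight — Nash equilibrium.
(Straight, Straight): the column player prefers Swerve (4 > 3) — not an equilibrium.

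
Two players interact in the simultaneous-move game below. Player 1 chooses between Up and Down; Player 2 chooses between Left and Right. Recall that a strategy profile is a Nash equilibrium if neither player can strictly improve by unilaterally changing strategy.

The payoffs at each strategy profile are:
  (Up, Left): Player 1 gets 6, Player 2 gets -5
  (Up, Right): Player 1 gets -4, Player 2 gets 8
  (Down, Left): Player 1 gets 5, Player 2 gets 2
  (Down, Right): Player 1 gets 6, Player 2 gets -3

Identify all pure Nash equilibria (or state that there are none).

none

(Up, Left): Player 2 prefers Right (8 > -5) — not an equilibrium.
(Up, Right): Player 1 prefers Down (6 > -4) — not an equilibrium.
(Down, Left): Player 1 prefers Up (6 > 5) — not an equilibrium.
(Down, Right): Player 2 prefers Left (2 > -3) — not an equilibrium.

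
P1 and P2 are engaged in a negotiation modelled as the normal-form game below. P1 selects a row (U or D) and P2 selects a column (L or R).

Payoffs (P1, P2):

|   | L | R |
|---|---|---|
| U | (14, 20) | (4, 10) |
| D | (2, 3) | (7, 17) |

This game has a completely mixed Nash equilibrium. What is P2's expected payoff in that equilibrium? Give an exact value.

First find p, the probability P1 plays U, from P2's indifference between L and R: 20p + 3(1−p) = 10p + 17(1−p), giving p = 7/12.
Since P2 is indifferent in equilibrium, P2's expected payoff equals the payoff from either column against (7/12, 5/12). Using L: 20(7/12) + 3(5/12) = 155/12.

155/12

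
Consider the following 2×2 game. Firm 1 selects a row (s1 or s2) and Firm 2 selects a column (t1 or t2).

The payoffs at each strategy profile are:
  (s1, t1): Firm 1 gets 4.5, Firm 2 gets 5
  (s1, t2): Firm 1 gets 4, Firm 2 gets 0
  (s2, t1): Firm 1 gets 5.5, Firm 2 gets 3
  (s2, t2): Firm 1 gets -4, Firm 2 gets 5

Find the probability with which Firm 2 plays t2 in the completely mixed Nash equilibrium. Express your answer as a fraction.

1/9

Let q be the probability that Firm 2 plays t1. In a completely mixed equilibrium, Firm 1 must be indifferent between s1 and s2.
Firm 1's expected payoff from s1 is 4.5q + 4(1−q); from s2 it is 5.5q − 4(1−q).
Setting these equal: 0.5q + 4 = 9.5q − 4, so q = 8/9.
Therefore Firm 2 plays t2 with probability 1 − 8/9 = 1/9.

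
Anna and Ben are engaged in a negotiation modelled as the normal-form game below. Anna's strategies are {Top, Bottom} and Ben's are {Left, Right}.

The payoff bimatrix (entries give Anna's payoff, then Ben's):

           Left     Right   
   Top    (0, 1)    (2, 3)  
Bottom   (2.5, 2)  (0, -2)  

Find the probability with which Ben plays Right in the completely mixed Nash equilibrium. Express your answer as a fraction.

5/9

Let q be the probability that Ben plays Left. In a completely mixed equilibrium, Anna must be indifferent between Top and Bottom.
Anna's expected payoff from Top is 2(1−q); from Bottom it is 2.5q.
Setting these equal: −2q + 2 = 2.5q, so q = 4/9.
Therefore Ben plays Right with probability 1 − 4/9 = 5/9.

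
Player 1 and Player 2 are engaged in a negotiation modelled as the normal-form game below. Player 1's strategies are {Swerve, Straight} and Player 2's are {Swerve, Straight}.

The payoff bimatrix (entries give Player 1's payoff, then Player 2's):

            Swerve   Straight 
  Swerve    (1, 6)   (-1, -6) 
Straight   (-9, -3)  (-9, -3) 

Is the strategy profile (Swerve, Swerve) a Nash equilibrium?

At (Swerve, Swerve), Player 1 earns 1; switching to Straight would give -9, so Player 1 has no profitable deviation.
Player 2 earns 6; switching to Straight would give -6, so Player 2 has no profitable deviation.
Neither player can gain by a unilateral deviation, so this profile is a Nash equilibrium.

Yes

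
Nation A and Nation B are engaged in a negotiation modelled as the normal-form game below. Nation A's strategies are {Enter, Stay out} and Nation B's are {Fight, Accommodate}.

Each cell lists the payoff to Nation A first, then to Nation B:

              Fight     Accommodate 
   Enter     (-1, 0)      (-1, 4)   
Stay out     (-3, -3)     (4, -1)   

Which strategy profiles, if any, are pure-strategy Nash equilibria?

(Stay out, Accommodate)

(Enter, Fight): Nation B prefers Accommodate (4 > 0) — not an equilibrium.
(Enter, Accommodate): Nation A prefers Stay out (4 > -1) — not an equilibrium.
(Stay out, Fight): Nation A prefers Enter (-1 > -3); Nation B prefers Accommodate (-1 > -3) — not an equilibrium.
(Stay out, Accommodate): Nation A gets 4 ≥ -1 from Enter, and Nation B gets -1 ≥ -3 from Fight — Nash equilibrium.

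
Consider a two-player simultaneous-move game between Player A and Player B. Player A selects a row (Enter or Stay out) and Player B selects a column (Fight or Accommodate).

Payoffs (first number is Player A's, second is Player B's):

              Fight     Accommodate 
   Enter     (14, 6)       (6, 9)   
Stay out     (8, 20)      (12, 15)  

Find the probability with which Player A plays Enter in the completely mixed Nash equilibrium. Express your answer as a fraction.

5/8

Let x be the probability that Player A plays Enter. In a completely mixed equilibrium, Player B must be indifferent between Fight and Accommodate.
Player B's expected payoff from Fight is 6x + 20(1−x); from Accommodate it is 9x + 15(1−x).
Setting these equal: −14x + 20 = −6x + 15, so x = 5/8.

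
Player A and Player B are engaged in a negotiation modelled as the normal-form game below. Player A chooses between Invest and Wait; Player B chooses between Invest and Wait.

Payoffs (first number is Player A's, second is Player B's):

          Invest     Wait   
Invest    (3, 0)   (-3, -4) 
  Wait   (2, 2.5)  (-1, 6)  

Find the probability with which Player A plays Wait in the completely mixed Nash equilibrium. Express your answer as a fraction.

Let x be the probability that Player A plays Invest. In a completely mixed equilibrium, Player B must be indifferent between Invest and Wait.
Player B's expected payoff from Invest is 2.5(1−x); from Wait it is −4x + 6(1−x).
Setting these equal: −2.5x + 2.5 = −10x + 6, so x = 7/15.
Therefore Player A plays Wait with probability 1 − 7/15 = 8/15.

8/15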